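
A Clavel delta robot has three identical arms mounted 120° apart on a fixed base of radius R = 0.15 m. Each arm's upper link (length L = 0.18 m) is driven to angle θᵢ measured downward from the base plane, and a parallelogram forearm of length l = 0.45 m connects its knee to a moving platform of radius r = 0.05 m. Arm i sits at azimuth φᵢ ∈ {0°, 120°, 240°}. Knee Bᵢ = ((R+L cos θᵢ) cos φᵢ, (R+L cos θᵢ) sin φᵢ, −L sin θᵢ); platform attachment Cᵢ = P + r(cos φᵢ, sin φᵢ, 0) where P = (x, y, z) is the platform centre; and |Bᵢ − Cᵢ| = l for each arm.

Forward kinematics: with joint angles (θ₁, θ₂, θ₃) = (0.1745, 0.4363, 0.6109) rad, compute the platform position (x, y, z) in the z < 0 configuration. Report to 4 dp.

O1 = (0.2773·cos0.0°, 0.2773·sin0.0°, -0.0313) = (0.2773, 0.0000, -0.0313)
O2 = (0.2631·cos120.0°, 0.2631·sin120.0°, -0.0761) = (-0.1316, 0.2279, -0.0761)
O3 = (0.2474·cos240.0°, 0.2474·sin240.0°, -0.1032) = (-0.1237, -0.2143, -0.1032)
|O₂|²−|O₁|² = -0.0028;  |O₃|²−|O₁|² = -0.0060
plane₁₂: -0.8177x+0.4558y+-0.0896z = -0.0028
det = 0.7160;  x = 0.0055+-0.1453z,  y = 0.0036+-0.0641z
quadratic in z: (1.0252)z²+(0.1410)z+(-0.1276)=0, √Δ=0.7371 → z ∈ {-0.4283, 0.2907}; z = -0.4283 (taking z<0)
x = 0.0677, y = 0.0311

(0.0677, 0.0311, -0.4283)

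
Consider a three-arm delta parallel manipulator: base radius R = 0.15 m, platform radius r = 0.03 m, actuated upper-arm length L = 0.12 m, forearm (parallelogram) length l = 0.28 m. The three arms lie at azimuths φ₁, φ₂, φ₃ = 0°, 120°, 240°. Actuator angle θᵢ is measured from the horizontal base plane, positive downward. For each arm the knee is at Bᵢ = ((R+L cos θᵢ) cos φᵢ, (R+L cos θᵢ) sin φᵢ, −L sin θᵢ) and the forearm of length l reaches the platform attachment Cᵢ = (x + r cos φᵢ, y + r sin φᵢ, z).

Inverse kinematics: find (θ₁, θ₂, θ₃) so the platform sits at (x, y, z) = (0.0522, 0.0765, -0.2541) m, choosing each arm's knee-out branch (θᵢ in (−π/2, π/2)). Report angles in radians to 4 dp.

rotate P by −φ1: (0.0522, 0.0765, -0.2541)
  A=0.0678, B=-0.2541, C=(l²−L²−A²−y'²−z²)/(2L)=-0.0459
  √(A²+B²)=0.2630;  θ1 = -1.3100+1.7462 ≈ 0.4362
φ2=120.0° → target in arm frame (0.0402, -0.0835)
  A cos θ + B sin θ = C:  0.0798·cos θ + -0.2541·sin θ = -0.0579
  θ2 = atan2(B,A) + arccos(C/0.2664) = 0.5238
arm 3 (φ=240.0°): x'=-0.0924, y'=0.0070
  e−x'=0.2124;  (l²−L²−(e−x')²−y'²−z²)/2L = -0.1905
  θ3 = atan2(B,A) + arccos(C/0.3311) = 1.3089

θ₁ = 0.4362, θ₂ = 0.5238, θ₃ = 1.3089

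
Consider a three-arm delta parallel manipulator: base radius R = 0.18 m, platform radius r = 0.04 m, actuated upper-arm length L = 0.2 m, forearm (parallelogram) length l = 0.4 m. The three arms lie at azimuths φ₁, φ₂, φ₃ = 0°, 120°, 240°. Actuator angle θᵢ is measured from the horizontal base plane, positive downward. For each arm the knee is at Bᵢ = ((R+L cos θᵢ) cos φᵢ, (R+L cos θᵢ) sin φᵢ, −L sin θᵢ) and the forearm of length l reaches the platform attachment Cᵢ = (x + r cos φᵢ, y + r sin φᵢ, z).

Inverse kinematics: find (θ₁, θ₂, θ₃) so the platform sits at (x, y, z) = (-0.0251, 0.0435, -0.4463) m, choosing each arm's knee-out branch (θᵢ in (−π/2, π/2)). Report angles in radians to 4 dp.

φ1=0.0° → target in arm frame (-0.0251, 0.0435)
  A=0.1651, B=-0.4463, C=(l²−L²−A²−y'²−z²)/(2L)=-0.2708
  θ1 = atan2(B,A) + arccos(C/0.4759) = 0.9598
φ2=120.0° → target in arm frame (0.0502, 0.0000)
  A=0.0898, B=-0.4463, C=(l²−L²−A²−y'²−z²)/(2L)=-0.2181
  γ=atan2(-0.4463,0.0898)=-1.3723;  ψ=arccos(-0.4791)=2.0704;  θ2=γ+ψ≈0.6981
arm 3 (φ=240.0°): x'=-0.0251, y'=-0.0435
  A cos θ + B sin θ = C:  0.1651·cos θ + -0.4463·sin θ = -0.2709
  √(A²+B²)=0.4759;  θ3 = -1.2164+2.1763 ≈ 0.9599

θ₁ = 0.9598, θ₂ = 0.6981, θ₃ = 0.9599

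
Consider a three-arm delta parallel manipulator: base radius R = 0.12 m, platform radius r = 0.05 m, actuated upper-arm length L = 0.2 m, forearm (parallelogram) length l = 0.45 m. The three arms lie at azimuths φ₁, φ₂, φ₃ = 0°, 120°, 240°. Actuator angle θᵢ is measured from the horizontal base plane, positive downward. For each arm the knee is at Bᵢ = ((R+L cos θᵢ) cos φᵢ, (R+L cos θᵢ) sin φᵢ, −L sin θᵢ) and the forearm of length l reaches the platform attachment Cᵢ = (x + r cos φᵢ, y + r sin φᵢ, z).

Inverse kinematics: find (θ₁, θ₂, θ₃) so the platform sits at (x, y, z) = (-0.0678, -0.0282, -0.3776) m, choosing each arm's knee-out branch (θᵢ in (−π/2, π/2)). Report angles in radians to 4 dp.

rotate P by −φ1: (-0.0678, -0.0282, -0.3776)
  e−x'=0.1378;  (l²−L²−(e−x')²−y'²−z²)/2L = 0.0003
  θ1 = atan2(B,A) + arccos(C/0.4020) = 0.3491
φ2=120.0° → target in arm frame (0.0095, 0.0728)
  A cos θ + B sin θ = C:  0.0605·cos θ + -0.3776·sin θ = 0.0274
  θ2 = atan2(B,A) + arccos(C/0.3824) = 0.0873
arm 3 (φ=240.0°): x'=0.0583, y'=-0.0446
  e−x'=0.0117;  (l²−L²−(e−x')²−y'²−z²)/2L = 0.0445
  γ=atan2(-0.3776,0.0117)=-1.5399;  ψ=arccos(0.1177)=1.4528;  θ3=γ+ψ≈-0.0871

θ₁ = 0.3491, θ₂ = 0.0873, θ₃ = -0.0871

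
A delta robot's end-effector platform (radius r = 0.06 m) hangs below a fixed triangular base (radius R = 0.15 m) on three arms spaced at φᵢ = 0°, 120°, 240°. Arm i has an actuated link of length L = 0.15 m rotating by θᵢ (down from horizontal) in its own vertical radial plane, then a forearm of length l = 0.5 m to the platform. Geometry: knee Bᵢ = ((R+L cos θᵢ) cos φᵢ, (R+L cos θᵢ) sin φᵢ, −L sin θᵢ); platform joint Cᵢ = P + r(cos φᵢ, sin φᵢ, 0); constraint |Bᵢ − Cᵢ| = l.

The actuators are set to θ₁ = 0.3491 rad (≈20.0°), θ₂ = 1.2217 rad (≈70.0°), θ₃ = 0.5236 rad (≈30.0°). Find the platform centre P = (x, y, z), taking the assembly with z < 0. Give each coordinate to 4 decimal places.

(0.1207, -0.1467, -0.5164)

centre 1 = (0.2310·cos0.0°, 0.2310·sin0.0°, -0.0513) = (0.2310, 0.0000, -0.0513)
arm 2 at φ=120.0°: e+L cos θ2 = 0.1413;  centre 2 = (-0.0707, 0.1224, -0.1410)
centre 3 = (0.2199·cos240.0°, 0.2199·sin240.0°, -0.0750) = (-0.1100, -0.1904, -0.0750)
|centre ₂|²−|centre ₁|² = -0.0161;  |centre ₃|²−|centre ₁|² = -0.0020
[-0.6032 0.2448 -0.1793]·P = -0.0161;  [-0.6818 -0.3809 -0.0474]·P = -0.0020
det = 0.3966;  x = 0.0167+-0.2014z,  y = -0.0247+0.2361z
quadratic in z: (1.0963)z²+(0.1772)z+(-0.2009)=0, √Δ=0.9551 → z ∈ {-0.5164, 0.3548}; z = -0.5164 (taking z<0)
x = 0.1207, y = -0.1467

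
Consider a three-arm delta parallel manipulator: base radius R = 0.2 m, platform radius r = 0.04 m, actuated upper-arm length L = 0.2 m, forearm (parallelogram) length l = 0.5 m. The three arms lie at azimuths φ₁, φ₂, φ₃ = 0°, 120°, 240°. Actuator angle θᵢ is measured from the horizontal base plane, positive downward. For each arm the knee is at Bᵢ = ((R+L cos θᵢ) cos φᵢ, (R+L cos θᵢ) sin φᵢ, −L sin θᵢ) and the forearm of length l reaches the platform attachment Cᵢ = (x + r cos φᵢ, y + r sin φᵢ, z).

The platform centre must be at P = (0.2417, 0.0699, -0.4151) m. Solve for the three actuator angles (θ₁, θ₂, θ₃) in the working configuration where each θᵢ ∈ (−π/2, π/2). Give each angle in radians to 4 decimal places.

θ₁ = -0.3494, θ₂ = 0.8725, θ₃ = 1.2214

φ1=0.0° → target in arm frame (0.2417, 0.0699)
  A cos θ + B sin θ = C:  -0.0817·cos θ + -0.4151·sin θ = 0.0653
  √(A²+B²)=0.4231;  θ1 = -1.7651+1.4158 ≈ -0.3494
arm 2 (φ=120.0°): x'=-0.0603, y'=-0.2443
  A=0.2203, B=-0.4151, C=(l²−L²−A²−y'²−z²)/(2L)=-0.1763
  √(A²+B²)=0.4699;  θ2 = -1.0829+1.9553 ≈ 0.8725
arm 3 (φ=240.0°): x'=-0.1814, y'=0.1744
  e−x'=0.3414;  (l²−L²−(e−x')²−y'²−z²)/2L = -0.2731
  √(A²+B²)=0.5374;  θ3 = -0.8825+2.1039 ≈ 1.2214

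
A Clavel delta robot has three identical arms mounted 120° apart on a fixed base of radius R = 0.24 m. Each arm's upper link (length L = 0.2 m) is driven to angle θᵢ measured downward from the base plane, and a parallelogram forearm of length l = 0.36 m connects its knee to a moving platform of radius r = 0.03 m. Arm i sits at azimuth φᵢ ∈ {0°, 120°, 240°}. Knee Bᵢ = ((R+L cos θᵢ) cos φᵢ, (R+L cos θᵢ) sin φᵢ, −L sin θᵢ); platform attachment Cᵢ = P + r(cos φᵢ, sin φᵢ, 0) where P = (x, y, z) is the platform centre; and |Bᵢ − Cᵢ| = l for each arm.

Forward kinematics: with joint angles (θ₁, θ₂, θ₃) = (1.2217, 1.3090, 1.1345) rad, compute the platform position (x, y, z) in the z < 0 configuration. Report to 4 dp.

(0.0003, -0.0246, -0.4152)

arm 1 at φ=0.0°: ρ1 = 0.2784;  O1 = (0.2784, 0.0000, -0.1879)
φ2=120.0°: virtual centre (-0.1309, 0.2267, -0.1932), radius l
φ3=240.0°: virtual centre (-0.1473, -0.2551, -0.1813), radius l
subtract pairs → two planes through P
linear system: -0.8186x+0.4534y = -0.0070−-0.0105z; -0.8513x+-0.5101y = 0.0068−0.0133z
det = 0.8036;  x = 0.0006+0.0009z,  y = -0.0143+0.0247z
into |P−O₁|² = l²: 1.0006z² + 0.3747z + -0.0169 = 0;  Δ = 0.2081;  z = -0.4152 or 0.0407 → z<0 root = -0.4152
x = 0.0003, y = -0.0246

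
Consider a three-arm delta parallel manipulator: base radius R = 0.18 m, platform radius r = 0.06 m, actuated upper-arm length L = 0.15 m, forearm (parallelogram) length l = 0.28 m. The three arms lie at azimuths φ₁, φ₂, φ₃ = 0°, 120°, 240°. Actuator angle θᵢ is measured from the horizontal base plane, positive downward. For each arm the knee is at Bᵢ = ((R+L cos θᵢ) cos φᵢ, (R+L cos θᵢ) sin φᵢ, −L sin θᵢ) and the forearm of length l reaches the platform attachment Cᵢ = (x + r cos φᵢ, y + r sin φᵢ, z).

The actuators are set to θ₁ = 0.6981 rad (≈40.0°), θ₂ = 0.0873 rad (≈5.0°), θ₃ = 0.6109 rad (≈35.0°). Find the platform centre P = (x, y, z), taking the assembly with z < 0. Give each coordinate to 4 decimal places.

O1 = (0.2349·cos0.0°, 0.2349·sin0.0°, -0.0964) = (0.2349, 0.0000, -0.0964)
φ2=120.0°: virtual centre (-0.1347, 0.2333, -0.0131), radius l
O3 = (0.2429·cos240.0°, 0.2429·sin240.0°, -0.0860) = (-0.1214, -0.2103, -0.0860)
eliminate P² terms by subtracting sphere 1 from 2 and 3
linear system: -0.7392x+0.4667y = 0.0083−0.1667z; -0.7127x+-0.4207y = 0.0019−0.0207z
Cramer: x(z) = -0.0068+0.1240z;  y(z) = 0.0070-0.1607z
quadratic in z: (1.0412)z²+(0.1306)z+(-0.0106)=0, √Δ=0.2477 → z ∈ {-0.1817, 0.0562}; z = -0.1817 (taking z<0)
x = -0.0293, y = 0.0362

(-0.0293, 0.0362, -0.1817)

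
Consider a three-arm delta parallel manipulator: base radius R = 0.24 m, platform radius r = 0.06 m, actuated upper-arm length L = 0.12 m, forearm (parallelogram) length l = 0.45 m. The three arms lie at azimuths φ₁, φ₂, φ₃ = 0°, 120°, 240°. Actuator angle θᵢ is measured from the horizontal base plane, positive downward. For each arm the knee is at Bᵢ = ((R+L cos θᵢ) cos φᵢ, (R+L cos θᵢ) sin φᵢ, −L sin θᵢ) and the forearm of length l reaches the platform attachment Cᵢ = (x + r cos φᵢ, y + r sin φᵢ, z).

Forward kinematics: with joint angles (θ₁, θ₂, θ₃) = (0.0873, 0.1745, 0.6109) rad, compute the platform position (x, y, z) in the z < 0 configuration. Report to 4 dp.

φ1=0.0°: virtual centre (0.2995, 0.0000, -0.0105), radius l
centre 2 = (0.2982·cos120.0°, 0.2982·sin120.0°, -0.0208) = (-0.1491, 0.2582, -0.0208)
centre 3 = (0.2783·cos240.0°, 0.2783·sin240.0°, -0.0688) = (-0.1391, -0.2410, -0.0688)
subtract pairs → two planes through P
linear system: -0.8973x+0.5165y = -0.0005−-0.0207z; -0.8774x+-0.4820y = -0.0076−-0.1167z
Cramer: x(z) = 0.0047-0.0794z;  y(z) = 0.0073-0.0977z
into |P−centre ₁|² = l²: 1.0158z² + 0.0663z + -0.1154 = 0;  Δ = 0.4734;  z = -0.3713 or 0.3060 → z<0 root = -0.3713
x = 0.0342, y = 0.0435

(0.0342, 0.0435, -0.3713)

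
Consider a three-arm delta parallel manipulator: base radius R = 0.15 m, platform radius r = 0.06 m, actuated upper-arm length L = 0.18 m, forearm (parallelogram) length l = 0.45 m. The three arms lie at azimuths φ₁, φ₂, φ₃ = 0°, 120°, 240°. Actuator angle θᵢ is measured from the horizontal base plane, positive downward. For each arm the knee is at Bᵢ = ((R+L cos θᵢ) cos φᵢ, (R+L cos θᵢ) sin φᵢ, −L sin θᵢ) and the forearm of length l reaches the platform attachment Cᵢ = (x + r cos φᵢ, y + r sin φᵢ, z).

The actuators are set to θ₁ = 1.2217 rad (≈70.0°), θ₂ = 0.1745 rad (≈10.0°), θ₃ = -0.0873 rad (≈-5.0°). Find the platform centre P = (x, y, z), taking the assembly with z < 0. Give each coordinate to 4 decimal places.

arm 1 at φ=0.0°: ρ1 = 0.1516;  centre 1 = (0.1516, 0.0000, -0.1691)
φ2=120.0°: virtual centre (-0.1336, 0.2315, -0.0313), radius l
arm 3 at φ=240.0°: ρ3 = 0.2693;  centre 3 = (-0.1347, -0.2332, 0.0157)
|centre ₂|²−|centre ₁|² = 0.0208;  |centre ₃|²−|centre ₁|² = 0.0212
plane₁₂: -0.5704x+0.4629y+0.2758z = 0.0208
det = 0.5311;  x = -0.0368+0.5645z,  y = -0.0003+0.0998z
sphere 1 gives Az²+Bz+C=0 with A=1.3286, B=0.1256, C=-0.1384;  B²−4AC=0.7514;  roots -0.3735, 0.2790;  negative root z = -0.3735
x = -0.2476, y = -0.0376

(-0.2476, -0.0376, -0.3735)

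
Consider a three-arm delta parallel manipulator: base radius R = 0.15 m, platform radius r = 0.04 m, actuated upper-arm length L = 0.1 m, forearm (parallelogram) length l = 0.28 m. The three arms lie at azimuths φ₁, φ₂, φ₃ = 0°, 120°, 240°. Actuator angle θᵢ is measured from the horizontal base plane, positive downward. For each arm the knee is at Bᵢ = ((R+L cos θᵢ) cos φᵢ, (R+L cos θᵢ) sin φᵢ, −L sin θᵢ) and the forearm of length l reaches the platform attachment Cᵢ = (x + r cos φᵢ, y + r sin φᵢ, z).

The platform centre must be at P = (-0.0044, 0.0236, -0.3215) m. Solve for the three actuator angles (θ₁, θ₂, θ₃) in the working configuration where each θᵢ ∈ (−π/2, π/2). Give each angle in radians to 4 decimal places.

arm 1 (φ=0.0°): x'=-0.0044, y'=0.0236
  A cos θ + B sin θ = C:  0.1144·cos θ + -0.3215·sin θ = -0.2430
  √(A²+B²)=0.3412;  θ1 = -1.2289+2.3634 ≈ 1.1345
rotate P by −φ2: (0.0226, -0.0080, -0.3215)
  A cos θ + B sin θ = C:  0.0874·cos θ + -0.3215·sin θ = -0.2133
  √(A²+B²)=0.3332;  θ2 = -1.3055+2.2656 ≈ 0.9601
rotate P by −φ3: (-0.0182, -0.0156, -0.3215)
  A=0.1282, B=-0.3215, C=(l²−L²−A²−y'²−z²)/(2L)=-0.2583
  θ3 = atan2(B,A) + arccos(C/0.3461) = 1.2217

θ₁ = 1.1345, θ₂ = 0.9601, θ₃ = 1.2217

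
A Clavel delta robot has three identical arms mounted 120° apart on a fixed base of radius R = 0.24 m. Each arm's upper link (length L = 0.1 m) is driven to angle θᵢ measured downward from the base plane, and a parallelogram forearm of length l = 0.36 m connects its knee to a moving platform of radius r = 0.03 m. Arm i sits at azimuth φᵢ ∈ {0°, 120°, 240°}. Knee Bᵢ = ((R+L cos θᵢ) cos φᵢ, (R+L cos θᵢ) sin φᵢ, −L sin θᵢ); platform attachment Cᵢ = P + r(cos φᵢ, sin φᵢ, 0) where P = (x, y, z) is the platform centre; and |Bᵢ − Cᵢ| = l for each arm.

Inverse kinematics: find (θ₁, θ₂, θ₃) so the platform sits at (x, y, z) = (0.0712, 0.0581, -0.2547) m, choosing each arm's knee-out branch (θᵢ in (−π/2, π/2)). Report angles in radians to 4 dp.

θ₁ = -0.0871, θ₂ = 0.5235, θ₃ = 1.3092

rotate P by −φ1: (0.0712, 0.0581, -0.2547)
  A=0.1388, B=-0.2547, C=(l²−L²−A²−y'²−z²)/(2L)=0.1604
  θ1 = atan2(B,A) + arccos(C/0.2901) = -0.0871
φ2=120.0° → target in arm frame (0.0147, -0.0907)
  e−x'=0.1953;  (l²−L²−(e−x')²−y'²−z²)/2L = 0.0418
  √(A²+B²)=0.3209;  θ2 = -0.9167+1.4401 ≈ 0.5235
rotate P by −φ3: (-0.0859, 0.0326, -0.2547)
  e−x'=0.2959;  (l²−L²−(e−x')²−y'²−z²)/2L = -0.1695
  γ=atan2(-0.2547,0.2959)=-0.7107;  ψ=arccos(-0.4342)=2.0199;  θ3=γ+ψ≈1.3092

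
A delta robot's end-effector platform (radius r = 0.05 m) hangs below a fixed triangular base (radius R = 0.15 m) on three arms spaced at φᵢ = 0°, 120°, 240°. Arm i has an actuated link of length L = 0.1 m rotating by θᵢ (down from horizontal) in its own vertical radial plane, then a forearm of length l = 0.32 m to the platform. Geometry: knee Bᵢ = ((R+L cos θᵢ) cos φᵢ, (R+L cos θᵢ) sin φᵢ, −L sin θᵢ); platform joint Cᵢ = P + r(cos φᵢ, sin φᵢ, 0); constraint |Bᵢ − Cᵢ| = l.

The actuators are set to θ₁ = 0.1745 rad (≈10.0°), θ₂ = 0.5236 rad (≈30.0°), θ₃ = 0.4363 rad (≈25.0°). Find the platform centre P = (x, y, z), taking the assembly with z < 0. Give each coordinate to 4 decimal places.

(0.0320, -0.0083, -0.2905)

arm 1 at φ=0.0°: (R−r)+L cos θ1 = 0.1985;  S1 = (0.1985, 0.0000, -0.0174)
φ2=120.0°: virtual centre (-0.0933, 0.1616, -0.0500), radius l
arm 3 at φ=240.0°: (R−r)+L cos θ3 = 0.1906;  S3 = (-0.0953, -0.1651, -0.0423)
eliminate P² terms by subtracting sphere 1 from 2 and 3
plane₁₂: -0.5836x+0.3232y+-0.0653z = -0.0024
Cramer: x(z) = 0.0034-0.0984z;  y(z) = -0.0013+0.0243z
into |P−S₁|² = l²: 1.0103z² + 0.0731z + -0.0640 = 0;  Δ = 0.2641;  z = -0.2905 or 0.2182 → z<0 root = -0.2905
x = 0.0320, y = -0.0083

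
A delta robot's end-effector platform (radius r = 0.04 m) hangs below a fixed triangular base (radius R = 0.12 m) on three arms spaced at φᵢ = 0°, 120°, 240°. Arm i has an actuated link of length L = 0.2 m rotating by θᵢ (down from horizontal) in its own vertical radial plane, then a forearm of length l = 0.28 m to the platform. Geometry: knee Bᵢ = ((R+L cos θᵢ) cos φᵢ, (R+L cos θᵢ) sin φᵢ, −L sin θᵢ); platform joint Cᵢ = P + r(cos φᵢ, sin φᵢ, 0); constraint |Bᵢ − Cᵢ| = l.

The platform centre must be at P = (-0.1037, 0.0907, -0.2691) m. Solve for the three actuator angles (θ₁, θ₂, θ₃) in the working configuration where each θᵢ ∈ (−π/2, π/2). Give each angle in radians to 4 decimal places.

rotate P by −φ1: (-0.1037, 0.0907, -0.2691)
  e−x'=0.1837;  (l²−L²−(e−x')²−y'²−z²)/2L = -0.1900
  θ1 = atan2(B,A) + arccos(C/0.3258) = 1.2214
φ2=120.0° → target in arm frame (0.1304, 0.0445)
  A=-0.0504, B=-0.2691, C=(l²−L²−A²−y'²−z²)/(2L)=-0.0963
  θ2 = atan2(B,A) + arccos(C/0.2738) = 0.1744
arm 3 (φ=240.0°): x'=-0.0267, y'=-0.1352
  A=0.1067, B=-0.2691, C=(l²−L²−A²−y'²−z²)/(2L)=-0.1592
  γ=atan2(-0.2691,0.1067)=-1.1933;  ψ=arccos(-0.5498)=2.1530;  θ3=γ+ψ≈0.9597

θ₁ = 1.2214, θ₂ = 0.1744, θ₃ = 0.9597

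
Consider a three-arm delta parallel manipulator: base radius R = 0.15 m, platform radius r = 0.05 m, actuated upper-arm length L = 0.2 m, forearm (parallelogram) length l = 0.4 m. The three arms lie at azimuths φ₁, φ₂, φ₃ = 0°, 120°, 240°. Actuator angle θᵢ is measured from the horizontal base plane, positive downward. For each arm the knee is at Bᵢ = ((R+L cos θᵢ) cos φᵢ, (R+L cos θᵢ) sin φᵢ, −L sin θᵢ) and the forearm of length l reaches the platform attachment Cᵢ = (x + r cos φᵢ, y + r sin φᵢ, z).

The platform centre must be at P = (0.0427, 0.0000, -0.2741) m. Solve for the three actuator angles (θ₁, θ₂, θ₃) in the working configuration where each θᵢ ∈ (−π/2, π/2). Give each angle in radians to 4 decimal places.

arm 1 (φ=0.0°): x'=0.0427, y'=0.0000
  A=0.0573, B=-0.2741, C=(l²−L²−A²−y'²−z²)/(2L)=0.1040
  γ=atan2(-0.2741,0.0573)=-1.3647;  ψ=arccos(0.3713)=1.1904;  θ1=γ+ψ≈-0.1743
rotate P by −φ2: (-0.0213, -0.0370, -0.2741)
  e−x'=0.1213;  (l²−L²−(e−x')²−y'²−z²)/2L = 0.0719
  √(A²+B²)=0.2998;  θ2 = -1.1540+1.3284 ≈ 0.1744
rotate P by −φ3: (-0.0214, 0.0370, -0.2741)
  A=0.1214, B=-0.2741, C=(l²−L²−A²−y'²−z²)/(2L)=0.0719
  γ=atan2(-0.2741,0.1214)=-1.1540;  ψ=arccos(0.2400)=1.3284;  θ3=γ+ψ≈0.1744

θ₁ = -0.1743, θ₂ = 0.1744, θ₃ = 0.1744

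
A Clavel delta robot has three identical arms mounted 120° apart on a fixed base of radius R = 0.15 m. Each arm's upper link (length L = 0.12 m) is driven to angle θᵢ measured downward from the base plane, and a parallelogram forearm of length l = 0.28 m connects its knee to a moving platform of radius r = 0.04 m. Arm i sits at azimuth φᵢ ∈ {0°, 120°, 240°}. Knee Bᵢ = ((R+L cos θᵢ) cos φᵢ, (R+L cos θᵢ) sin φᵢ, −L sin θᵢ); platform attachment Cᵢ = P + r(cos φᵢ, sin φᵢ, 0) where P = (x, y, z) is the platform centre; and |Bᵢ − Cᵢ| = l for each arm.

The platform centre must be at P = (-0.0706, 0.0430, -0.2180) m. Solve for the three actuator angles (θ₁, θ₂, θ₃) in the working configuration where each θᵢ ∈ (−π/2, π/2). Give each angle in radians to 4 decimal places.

θ₁ = 0.9598, θ₂ = -0.0870, θ₃ = 0.5234

φ1=0.0° → target in arm frame (-0.0706, 0.0430)
  A cos θ + B sin θ = C:  0.1806·cos θ + -0.2180·sin θ = -0.0750
  θ1 = atan2(B,A) + arccos(C/0.2831) = 0.9598
arm 2 (φ=120.0°): x'=0.0725, y'=0.0396
  A cos θ + B sin θ = C:  0.0375·cos θ + -0.2180·sin θ = 0.0563
  θ2 = atan2(B,A) + arccos(C/0.2212) = -0.0870
φ3=240.0° → target in arm frame (-0.0019, -0.0826)
  A=0.1119, B=-0.2180, C=(l²−L²−A²−y'²−z²)/(2L)=-0.0120
  √(A²+B²)=0.2451;  θ3 = -1.0964+1.6199 ≈ 0.5234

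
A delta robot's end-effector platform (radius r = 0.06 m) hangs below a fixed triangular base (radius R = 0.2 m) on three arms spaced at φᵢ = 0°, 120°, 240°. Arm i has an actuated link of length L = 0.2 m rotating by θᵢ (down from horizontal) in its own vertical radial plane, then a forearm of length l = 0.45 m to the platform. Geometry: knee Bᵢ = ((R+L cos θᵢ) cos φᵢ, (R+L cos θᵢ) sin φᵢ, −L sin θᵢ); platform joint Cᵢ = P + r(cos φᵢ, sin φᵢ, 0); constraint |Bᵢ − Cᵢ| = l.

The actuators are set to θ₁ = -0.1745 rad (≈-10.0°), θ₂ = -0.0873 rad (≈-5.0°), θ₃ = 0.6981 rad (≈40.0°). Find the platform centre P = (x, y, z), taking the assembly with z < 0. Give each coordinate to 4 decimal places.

(0.0666, 0.0976, -0.3115)

arm 1 at φ=0.0°: e+L cos θ1 = 0.3370;  S1 = (0.3370, 0.0000, 0.0347)
φ2=120.0°: virtual centre (-0.1696, 0.2938, 0.0174), radius l
φ3=240.0°: virtual centre (-0.1466, -0.2539, -0.1286), radius l
eliminate P² terms by subtracting sphere 1 from 2 and 3
linear system: -1.0132x+0.5876y = 0.0006−-0.0346z; -0.9671x+-0.5079y = -0.0122−-0.3266z
Cramer: x(z) = 0.0063-0.1934z;  y(z) = 0.0120-0.2747z
into |P−S₁|² = l²: 1.1129z² + 0.0518z + -0.0918 = 0;  Δ = 0.4115;  z = -0.3115 or 0.2649 → z<0 root = -0.3115
x = 0.0666, y = 0.0976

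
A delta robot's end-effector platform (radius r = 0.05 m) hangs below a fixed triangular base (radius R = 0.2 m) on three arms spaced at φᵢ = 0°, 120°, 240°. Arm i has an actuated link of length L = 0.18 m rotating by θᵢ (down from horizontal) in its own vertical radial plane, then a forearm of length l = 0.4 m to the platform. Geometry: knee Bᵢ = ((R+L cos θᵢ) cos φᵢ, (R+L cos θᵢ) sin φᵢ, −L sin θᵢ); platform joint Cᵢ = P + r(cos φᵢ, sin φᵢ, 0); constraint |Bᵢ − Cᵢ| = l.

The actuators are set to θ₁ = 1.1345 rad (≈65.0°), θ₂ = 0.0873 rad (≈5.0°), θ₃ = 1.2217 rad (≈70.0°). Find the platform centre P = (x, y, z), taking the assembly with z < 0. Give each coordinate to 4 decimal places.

(-0.0715, 0.1538, -0.3818)

centre 1 = (0.2261·cos0.0°, 0.2261·sin0.0°, -0.1631) = (0.2261, 0.0000, -0.1631)
φ2=120.0°: virtual centre (-0.1647, 0.2852, -0.0157), radius l
centre 3 = (0.2116·cos240.0°, 0.2116·sin240.0°, -0.1691) = (-0.1058, -0.1832, -0.1691)
eliminate P² terms by subtracting sphere 1 from 2 and 3
plane₁₂: -0.7814x+0.5704y+0.2949z = 0.0310
Cramer: x(z) = -0.0133+0.1522z;  y(z) = 0.0360-0.3085z
sphere 1 gives Az²+Bz+C=0 with A=1.1183, B=0.2312, C=-0.0748;  B²−4AC=0.3879;  roots -0.3818, 0.1751;  negative root z = -0.3818
x = -0.0715, y = 0.1538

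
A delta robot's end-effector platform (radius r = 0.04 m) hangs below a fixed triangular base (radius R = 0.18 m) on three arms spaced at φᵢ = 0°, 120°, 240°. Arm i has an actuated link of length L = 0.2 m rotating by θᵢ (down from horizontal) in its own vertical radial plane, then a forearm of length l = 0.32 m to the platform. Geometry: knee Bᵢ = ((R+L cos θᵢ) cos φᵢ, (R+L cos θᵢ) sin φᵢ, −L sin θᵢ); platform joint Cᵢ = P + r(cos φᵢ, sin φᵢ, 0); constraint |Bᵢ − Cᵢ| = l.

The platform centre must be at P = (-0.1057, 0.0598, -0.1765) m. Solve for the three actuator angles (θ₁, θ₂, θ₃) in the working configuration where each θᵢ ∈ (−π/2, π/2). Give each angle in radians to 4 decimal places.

θ₁ = 1.2215, θ₂ = -0.1747, θ₃ = 0.6981

φ1=0.0° → target in arm frame (-0.1057, 0.0598)
  A cos θ + B sin θ = C:  0.2457·cos θ + -0.1765·sin θ = -0.0817
  θ1 = atan2(B,A) + arccos(C/0.3025) = 1.2215
arm 2 (φ=120.0°): x'=0.1046, y'=0.0616
  e−x'=0.0354;  (l²−L²−(e−x')²−y'²−z²)/2L = 0.0655
  γ=atan2(-0.1765,0.0354)=-1.3731;  ψ=arccos(0.3638)=1.1984;  θ2=γ+ψ≈-0.1747
φ3=240.0° → target in arm frame (0.0011, -0.1214)
  A=0.1389, B=-0.1765, C=(l²−L²−A²−y'²−z²)/(2L)=-0.0070
  γ=atan2(-0.1765,0.1389)=-0.9039;  ψ=arccos(-0.0312)=1.6020;  θ3=γ+ψ≈0.6981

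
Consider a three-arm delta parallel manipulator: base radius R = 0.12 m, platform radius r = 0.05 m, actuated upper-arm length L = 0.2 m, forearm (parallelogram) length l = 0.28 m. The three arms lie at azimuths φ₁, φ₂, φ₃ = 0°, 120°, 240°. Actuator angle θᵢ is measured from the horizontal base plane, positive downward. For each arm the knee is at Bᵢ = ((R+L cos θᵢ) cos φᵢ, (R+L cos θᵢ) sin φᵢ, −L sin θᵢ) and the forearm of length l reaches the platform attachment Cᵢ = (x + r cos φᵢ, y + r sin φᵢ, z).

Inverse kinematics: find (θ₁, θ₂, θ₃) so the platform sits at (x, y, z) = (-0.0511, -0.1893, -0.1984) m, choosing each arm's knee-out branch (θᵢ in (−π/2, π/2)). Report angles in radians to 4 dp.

rotate P by −φ1: (-0.0511, -0.1893, -0.1984)
  A cos θ + B sin θ = C:  0.1211·cos θ + -0.1984·sin θ = -0.1287
  √(A²+B²)=0.2324;  θ1 = -1.0228+2.1574 ≈ 1.1346
arm 2 (φ=120.0°): x'=-0.1384, y'=0.1389
  e−x'=0.2084;  (l²−L²−(e−x')²−y'²−z²)/2L = -0.1592
  θ2 = atan2(B,A) + arccos(C/0.2877) = 1.3963
arm 3 (φ=240.0°): x'=0.1895, y'=0.0504
  A=-0.1195, B=-0.1984, C=(l²−L²−A²−y'²−z²)/(2L)=-0.0444
  γ=atan2(-0.1984,-0.1195)=-2.1129;  ψ=arccos(-0.1919)=1.7639;  θ3=γ+ψ≈-0.3490

θ₁ = 1.1346, θ₂ = 1.3963, θ₃ = -0.3490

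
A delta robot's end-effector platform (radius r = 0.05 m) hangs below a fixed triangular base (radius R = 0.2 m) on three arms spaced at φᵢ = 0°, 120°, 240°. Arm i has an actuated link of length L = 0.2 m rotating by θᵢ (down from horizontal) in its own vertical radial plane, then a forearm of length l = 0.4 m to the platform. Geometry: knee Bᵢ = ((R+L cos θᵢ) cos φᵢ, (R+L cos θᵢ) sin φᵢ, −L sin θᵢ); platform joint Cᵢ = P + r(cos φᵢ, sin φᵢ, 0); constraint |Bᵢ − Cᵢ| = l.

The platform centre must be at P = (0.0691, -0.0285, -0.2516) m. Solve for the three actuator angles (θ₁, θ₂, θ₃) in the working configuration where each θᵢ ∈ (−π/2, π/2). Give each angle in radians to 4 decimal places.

θ₁ = -0.1745, θ₂ = 0.6108, θ₃ = 0.3492

arm 1 (φ=0.0°): x'=0.0691, y'=-0.0285
  A=0.0809, B=-0.2516, C=(l²−L²−A²−y'²−z²)/(2L)=0.1234
  √(A²+B²)=0.2643;  θ1 = -1.2597+1.0852 ≈ -0.1745
arm 2 (φ=120.0°): x'=-0.0592, y'=-0.0456
  A=0.2092, B=-0.2516, C=(l²−L²−A²−y'²−z²)/(2L)=0.0271
  γ=atan2(-0.2516,0.2092)=-0.8771;  ψ=arccos(0.0828)=1.4879;  θ2=γ+ψ≈0.6108
arm 3 (φ=240.0°): x'=-0.0099, y'=0.0741
  A=0.1599, B=-0.2516, C=(l²−L²−A²−y'²−z²)/(2L)=0.0641
  γ=atan2(-0.2516,0.1599)=-1.0047;  ψ=arccos(0.2151)=1.3540;  θ3=γ+ψ≈0.3492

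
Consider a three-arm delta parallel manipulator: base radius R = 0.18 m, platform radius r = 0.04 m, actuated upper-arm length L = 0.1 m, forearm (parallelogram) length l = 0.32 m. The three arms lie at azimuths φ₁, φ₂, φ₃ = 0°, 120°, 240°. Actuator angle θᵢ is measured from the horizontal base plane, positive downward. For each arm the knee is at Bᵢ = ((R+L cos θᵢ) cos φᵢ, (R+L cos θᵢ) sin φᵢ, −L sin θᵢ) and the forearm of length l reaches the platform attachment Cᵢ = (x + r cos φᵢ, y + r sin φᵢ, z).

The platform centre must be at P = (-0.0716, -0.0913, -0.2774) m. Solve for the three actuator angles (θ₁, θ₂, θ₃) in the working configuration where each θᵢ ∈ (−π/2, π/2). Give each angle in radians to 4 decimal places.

θ₁ = 1.2218, θ₂ = 1.0473, θ₃ = -0.1739

arm 1 (φ=0.0°): x'=-0.0716, y'=-0.0913
  A=0.2116, B=-0.2774, C=(l²−L²−A²−y'²−z²)/(2L)=-0.1883
  γ=atan2(-0.2774,0.2116)=-0.9192;  ψ=arccos(-0.5397)=2.1409;  θ1=γ+ψ≈1.2218
φ2=120.0° → target in arm frame (-0.0433, 0.1077)
  A cos θ + B sin θ = C:  0.1833·cos θ + -0.2774·sin θ = -0.1486
  θ2 = atan2(B,A) + arccos(C/0.3325) = 1.0473
rotate P by −φ3: (0.1149, -0.0164, -0.2774)
  e−x'=0.0251;  (l²−L²−(e−x')²−y'²−z²)/2L = 0.0728
  γ=atan2(-0.2774,0.0251)=-1.4804;  ψ=arccos(0.2612)=1.3065;  θ3=γ+ψ≈-0.1739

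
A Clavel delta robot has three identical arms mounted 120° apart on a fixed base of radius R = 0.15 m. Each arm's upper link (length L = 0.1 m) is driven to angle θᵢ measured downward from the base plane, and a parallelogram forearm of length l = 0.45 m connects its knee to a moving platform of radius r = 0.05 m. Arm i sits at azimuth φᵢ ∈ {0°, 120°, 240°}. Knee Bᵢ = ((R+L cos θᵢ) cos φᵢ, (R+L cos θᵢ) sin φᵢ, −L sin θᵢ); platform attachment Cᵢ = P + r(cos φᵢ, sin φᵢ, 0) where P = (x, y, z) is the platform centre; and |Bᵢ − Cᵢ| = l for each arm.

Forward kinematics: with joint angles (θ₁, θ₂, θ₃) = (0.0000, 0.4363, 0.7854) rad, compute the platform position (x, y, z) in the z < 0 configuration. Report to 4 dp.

φ1=0.0°: virtual centre (0.2000, 0.0000, 0.0000), radius l
arm 2 at φ=120.0°: (R−r)+L cos θ2 = 0.1906;  centre 2 = (-0.0953, 0.1651, -0.0423)
arm 3 at φ=240.0°: (R−r)+L cos θ3 = 0.1707;  centre 3 = (-0.0854, -0.1478, -0.0707)
eliminate P² terms by subtracting sphere 1 from 2 and 3
[-0.5906 0.3302 -0.0845]·P = -0.0019;  [-0.5707 -0.2957 -0.1414]·P = -0.0059
Cramer: x(z) = 0.0069-0.1974z;  y(z) = 0.0066-0.0972z
quadratic in z: (1.0484)z²+(0.0750)z+(-0.1652)=0, √Δ=0.8356 → z ∈ {-0.4343, 0.3627}; z = -0.4343 (taking z<0)
x = 0.0926, y = 0.0488

(0.0926, 0.0488, -0.4343)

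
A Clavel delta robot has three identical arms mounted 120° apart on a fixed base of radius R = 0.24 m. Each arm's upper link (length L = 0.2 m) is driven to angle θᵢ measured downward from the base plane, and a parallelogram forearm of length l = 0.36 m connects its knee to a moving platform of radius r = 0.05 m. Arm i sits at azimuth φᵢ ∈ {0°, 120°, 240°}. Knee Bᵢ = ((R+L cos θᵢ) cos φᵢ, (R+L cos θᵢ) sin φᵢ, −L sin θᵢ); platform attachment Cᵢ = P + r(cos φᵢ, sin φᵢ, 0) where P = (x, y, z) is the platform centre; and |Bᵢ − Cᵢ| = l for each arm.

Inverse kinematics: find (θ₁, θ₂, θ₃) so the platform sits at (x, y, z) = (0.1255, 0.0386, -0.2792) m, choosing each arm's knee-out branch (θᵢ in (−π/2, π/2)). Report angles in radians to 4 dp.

φ1=0.0° → target in arm frame (0.1255, 0.0386)
  e−x'=0.0645;  (l²−L²−(e−x')²−y'²−z²)/2L = 0.0150
  √(A²+B²)=0.2866;  θ1 = -1.3438+1.5185 ≈ 0.1747
rotate P by −φ2: (-0.0293, -0.1280, -0.2792)
  A=0.2193, B=-0.2792, C=(l²−L²−A²−y'²−z²)/(2L)=-0.1321
  θ2 = atan2(B,A) + arccos(C/0.3550) = 1.0471
rotate P by −φ3: (-0.0962, 0.0894, -0.2792)
  A=0.2862, B=-0.2792, C=(l²−L²−A²−y'²−z²)/(2L)=-0.1956
  γ=atan2(-0.2792,0.2862)=-0.7731;  ψ=arccos(-0.4892)=2.0820;  θ3=γ+ψ≈1.3090

θ₁ = 0.1747, θ₂ = 1.0471, θ₃ = 1.3090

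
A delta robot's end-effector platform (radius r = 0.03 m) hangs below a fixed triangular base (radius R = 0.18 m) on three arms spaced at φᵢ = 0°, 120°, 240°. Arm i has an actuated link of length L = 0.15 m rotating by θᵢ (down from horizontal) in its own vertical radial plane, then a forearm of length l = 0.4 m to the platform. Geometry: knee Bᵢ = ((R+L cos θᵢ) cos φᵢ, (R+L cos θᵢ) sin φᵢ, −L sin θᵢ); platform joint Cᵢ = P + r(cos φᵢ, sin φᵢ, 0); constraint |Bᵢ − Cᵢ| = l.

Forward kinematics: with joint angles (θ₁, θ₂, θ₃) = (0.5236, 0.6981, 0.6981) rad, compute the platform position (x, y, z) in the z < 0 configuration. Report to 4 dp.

φ1=0.0°: virtual centre (0.2799, 0.0000, -0.0750), radius l
S2 = (0.2649·cos120.0°, 0.2649·sin120.0°, -0.0964) = (-0.1325, 0.2294, -0.0964)
S3 = (0.2649·cos240.0°, 0.2649·sin240.0°, -0.0964) = (-0.1325, -0.2294, -0.0964)
subtract pairs → two planes through P
[-0.8247 0.4588 -0.0428]·P = -0.0045;  [-0.8247 -0.4588 -0.0428]·P = -0.0045
Cramer: x(z) = 0.0055-0.0519z;  y(z) = 0.0000+0.0000z
into |P−S₁|² = l²: 1.0027z² + 0.1785z + -0.0791 = 0;  Δ = 0.3489;  z = -0.3836 or 0.2055 → z<0 root = -0.3836
x = 0.0254, y = 0.0000

(0.0254, 0.0000, -0.3836)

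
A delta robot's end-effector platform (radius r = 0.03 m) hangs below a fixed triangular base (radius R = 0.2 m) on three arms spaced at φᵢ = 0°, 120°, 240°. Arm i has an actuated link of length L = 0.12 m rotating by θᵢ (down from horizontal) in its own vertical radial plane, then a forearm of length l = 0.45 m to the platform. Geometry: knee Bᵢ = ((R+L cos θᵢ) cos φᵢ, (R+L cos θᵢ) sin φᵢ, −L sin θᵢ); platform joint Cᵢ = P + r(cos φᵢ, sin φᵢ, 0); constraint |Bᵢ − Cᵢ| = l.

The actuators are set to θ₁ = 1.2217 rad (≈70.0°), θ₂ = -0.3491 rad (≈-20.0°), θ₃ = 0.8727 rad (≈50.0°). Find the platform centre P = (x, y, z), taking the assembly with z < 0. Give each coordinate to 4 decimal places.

φ1=0.0°: virtual centre (0.2110, 0.0000, -0.1128), radius l
arm 2 at φ=120.0°: e+L cos θ2 = 0.2828;  centre 2 = (-0.1414, 0.2449, 0.0410)
centre 3 = (0.2471·cos240.0°, 0.2471·sin240.0°, -0.0919) = (-0.1236, -0.2140, -0.0919)
subtract pairs → two planes through P
[-0.7049 0.4898 0.3076]·P = 0.0244;  [-0.6692 -0.4280 0.0417]·P = 0.0123
Cramer: x(z) = -0.0261+0.2416z;  y(z) = 0.0122-0.2804z
sphere 1 gives Az²+Bz+C=0 with A=1.1370, B=0.1041, C=-0.1334;  B²−4AC=0.6175;  roots -0.3913, 0.2998;  negative root z = -0.3913
x = -0.1207, y = 0.1219

(-0.1207, 0.1219, -0.3913)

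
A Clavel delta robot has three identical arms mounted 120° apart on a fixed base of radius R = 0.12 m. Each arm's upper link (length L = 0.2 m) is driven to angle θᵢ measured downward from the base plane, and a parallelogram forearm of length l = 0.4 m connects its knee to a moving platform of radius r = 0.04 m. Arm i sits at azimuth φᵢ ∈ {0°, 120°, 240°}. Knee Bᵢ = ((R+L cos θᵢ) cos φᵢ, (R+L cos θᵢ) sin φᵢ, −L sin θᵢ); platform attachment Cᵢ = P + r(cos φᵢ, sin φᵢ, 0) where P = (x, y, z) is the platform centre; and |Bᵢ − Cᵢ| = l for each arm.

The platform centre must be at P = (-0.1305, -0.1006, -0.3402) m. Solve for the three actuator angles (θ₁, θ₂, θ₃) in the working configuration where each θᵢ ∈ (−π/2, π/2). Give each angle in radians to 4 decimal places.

θ₁ = 0.8730, θ₂ = 0.5239, θ₃ = -0.1743

φ1=0.0° → target in arm frame (-0.1305, -0.1006)
  A cos θ + B sin θ = C:  0.2105·cos θ + -0.3402·sin θ = -0.1254
  θ1 = atan2(B,A) + arccos(C/0.4001) = 0.8730
rotate P by −φ2: (-0.0219, 0.1633, -0.3402)
  A cos θ + B sin θ = C:  0.1019·cos θ + -0.3402·sin θ = -0.0820
  √(A²+B²)=0.3551;  θ2 = -1.2798+1.8037 ≈ 0.5239
φ3=240.0° → target in arm frame (0.1524, -0.0627)
  A=-0.0724, B=-0.3402, C=(l²−L²−A²−y'²−z²)/(2L)=-0.0123
  γ=atan2(-0.3402,-0.0724)=-1.7804;  ψ=arccos(-0.0353)=1.6061;  θ3=γ+ψ≈-0.1743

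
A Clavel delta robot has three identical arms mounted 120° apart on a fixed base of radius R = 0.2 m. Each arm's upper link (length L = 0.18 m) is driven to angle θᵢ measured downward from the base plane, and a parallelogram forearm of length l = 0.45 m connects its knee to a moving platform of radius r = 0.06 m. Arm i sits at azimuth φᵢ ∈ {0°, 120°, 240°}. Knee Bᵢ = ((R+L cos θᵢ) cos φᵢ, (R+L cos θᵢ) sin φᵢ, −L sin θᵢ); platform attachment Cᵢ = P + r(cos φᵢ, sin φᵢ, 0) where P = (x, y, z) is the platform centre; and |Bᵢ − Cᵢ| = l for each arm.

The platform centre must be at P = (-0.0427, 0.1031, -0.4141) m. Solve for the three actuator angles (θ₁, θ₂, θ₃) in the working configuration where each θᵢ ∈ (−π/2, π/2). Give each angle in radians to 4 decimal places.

θ₁ = 0.6978, θ₂ = 0.0872, θ₃ = 0.7852

φ1=0.0° → target in arm frame (-0.0427, 0.1031)
  A cos θ + B sin θ = C:  0.1827·cos θ + -0.4141·sin θ = -0.1261
  γ=atan2(-0.4141,0.1827)=-1.1553;  ψ=arccos(-0.2786)=1.8531;  θ1=γ+ψ≈0.6978
arm 2 (φ=120.0°): x'=0.1106, y'=-0.0146
  A cos θ + B sin θ = C:  0.0294·cos θ + -0.4141·sin θ = -0.0068
  θ2 = atan2(B,A) + arccos(C/0.4151) = 0.0872
φ3=240.0° → target in arm frame (-0.0679, -0.0885)
  e−x'=0.2079;  (l²−L²−(e−x')²−y'²−z²)/2L = -0.1457
  √(A²+B²)=0.4634;  θ3 = -1.1054+1.8907 ≈ 0.7852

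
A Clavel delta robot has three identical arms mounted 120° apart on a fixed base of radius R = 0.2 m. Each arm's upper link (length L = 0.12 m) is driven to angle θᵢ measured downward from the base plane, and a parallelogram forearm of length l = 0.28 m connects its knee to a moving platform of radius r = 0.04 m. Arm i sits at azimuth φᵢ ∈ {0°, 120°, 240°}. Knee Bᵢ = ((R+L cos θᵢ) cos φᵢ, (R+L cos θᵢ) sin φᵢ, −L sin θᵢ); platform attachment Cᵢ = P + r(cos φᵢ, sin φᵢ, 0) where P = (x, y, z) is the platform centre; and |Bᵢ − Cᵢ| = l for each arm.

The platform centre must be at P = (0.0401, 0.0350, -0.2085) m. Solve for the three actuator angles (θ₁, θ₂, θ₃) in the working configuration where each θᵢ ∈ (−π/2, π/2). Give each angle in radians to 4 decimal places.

θ₁ = 0.4364, θ₂ = 0.6979, θ₃ = 1.1345

arm 1 (φ=0.0°): x'=0.0401, y'=0.0350
  A=0.1199, B=-0.2085, C=(l²−L²−A²−y'²−z²)/(2L)=0.0205
  θ1 = atan2(B,A) + arccos(C/0.2405) = 0.4364
rotate P by −φ2: (0.0103, -0.0522, -0.2085)
  A=0.1497, B=-0.2085, C=(l²−L²−A²−y'²−z²)/(2L)=-0.0193
  γ=atan2(-0.2085,0.1497)=-0.9480;  ψ=arccos(-0.0750)=1.6459;  θ2=γ+ψ≈0.6979
rotate P by −φ3: (-0.0504, 0.0172, -0.2085)
  A=0.2104, B=-0.2085, C=(l²−L²−A²−y'²−z²)/(2L)=-0.1001
  θ3 = atan2(B,A) + arccos(C/0.2962) = 1.1345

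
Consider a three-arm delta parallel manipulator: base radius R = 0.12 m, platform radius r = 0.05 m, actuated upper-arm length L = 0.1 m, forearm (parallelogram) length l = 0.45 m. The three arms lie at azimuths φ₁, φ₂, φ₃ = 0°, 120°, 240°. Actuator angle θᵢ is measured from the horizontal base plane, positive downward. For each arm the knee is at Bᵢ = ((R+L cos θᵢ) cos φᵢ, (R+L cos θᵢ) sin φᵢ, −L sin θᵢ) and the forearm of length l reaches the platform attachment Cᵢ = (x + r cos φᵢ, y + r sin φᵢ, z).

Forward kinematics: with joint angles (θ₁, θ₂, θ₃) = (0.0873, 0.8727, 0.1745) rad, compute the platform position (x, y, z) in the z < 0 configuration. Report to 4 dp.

φ1=0.0°: virtual centre (0.1696, 0.0000, -0.0087), radius l
O2 = (0.1343·cos120.0°, 0.1343·sin120.0°, -0.0766) = (-0.0671, 0.1163, -0.0766)
arm 3 at φ=240.0°: ρ3 = 0.1685;  O3 = (-0.0842, -0.1459, -0.0174)
subtract pairs → two planes through P
[-0.4735 0.2326 -0.1358]·P = -0.0049;  [-0.5077 -0.2918 -0.0173]·P = -0.0002
Cramer: x(z) = 0.0058-0.1703z;  y(z) = -0.0095+0.2371z
quadratic in z: (1.0852)z²+(0.0687)z+(-0.1755)=0, √Δ=0.8755 → z ∈ {-0.4350, 0.3717}; z = -0.4350 (taking z<0)
x = 0.0799, y = -0.1126

(0.0799, -0.1126, -0.4350)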